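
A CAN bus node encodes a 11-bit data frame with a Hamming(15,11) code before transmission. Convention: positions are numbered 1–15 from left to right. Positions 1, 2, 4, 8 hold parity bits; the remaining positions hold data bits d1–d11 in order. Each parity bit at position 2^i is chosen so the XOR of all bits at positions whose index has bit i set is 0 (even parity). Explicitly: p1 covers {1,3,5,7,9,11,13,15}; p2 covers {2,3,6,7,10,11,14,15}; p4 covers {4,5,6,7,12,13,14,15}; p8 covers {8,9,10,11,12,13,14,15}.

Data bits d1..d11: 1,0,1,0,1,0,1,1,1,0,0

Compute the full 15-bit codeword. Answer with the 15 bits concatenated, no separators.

011101001011100

Place data at non-parity positions: p1 p2 1 p4 0 1 0 p8 1 0 1 1 1 0 0
p1 (pos 1,3,5,7,9,11,13,15): XOR of data positions = 1⊕0⊕0⊕1⊕1⊕1⊕0 = 0
p2 (pos 2,3,6,7,10,11,14,15): XOR of data positions = 1⊕1⊕0⊕0⊕1⊕0⊕0 = 1
p4 (pos 4,5,6,7,12,13,14,15): XOR of data positions = 0⊕1⊕0⊕1⊕1⊕0⊕0 = 1
p8 (pos 8,9,10,11,12,13,14,15): XOR of data positions = 1⊕0⊕1⊕1⊕1⊕0⊕0 = 0
Codeword: 011101001011100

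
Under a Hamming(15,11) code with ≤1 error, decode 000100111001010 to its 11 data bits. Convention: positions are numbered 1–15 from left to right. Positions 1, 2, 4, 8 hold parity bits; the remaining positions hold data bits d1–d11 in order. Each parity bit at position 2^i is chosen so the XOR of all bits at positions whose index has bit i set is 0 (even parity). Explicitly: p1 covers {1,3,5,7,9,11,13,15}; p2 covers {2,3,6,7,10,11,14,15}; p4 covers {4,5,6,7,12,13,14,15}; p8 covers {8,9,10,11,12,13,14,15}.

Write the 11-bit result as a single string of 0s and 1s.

00011001010

s1 (pos 1,3,5,7,9,11,13,15): 0⊕0⊕0⊕1⊕1⊕0⊕0⊕0 = 0
s2 (pos 2,3,6,7,10,11,14,15): 0⊕0⊕0⊕1⊕0⊕0⊕1⊕0 = 0
s4 (pos 4,5,6,7,12,13,14,15): 1⊕0⊕0⊕1⊕1⊕0⊕1⊕0 = 0
s8 (pos 8,9,10,11,12,13,14,15): 1⊕1⊕0⊕0⊕1⊕0⊕1⊕0 = 0
Syndrome s8…s1 = 0000 → no error.
Read data bits from positions 3,5,6,7,9,10,11,12,13,14,15: 00011001010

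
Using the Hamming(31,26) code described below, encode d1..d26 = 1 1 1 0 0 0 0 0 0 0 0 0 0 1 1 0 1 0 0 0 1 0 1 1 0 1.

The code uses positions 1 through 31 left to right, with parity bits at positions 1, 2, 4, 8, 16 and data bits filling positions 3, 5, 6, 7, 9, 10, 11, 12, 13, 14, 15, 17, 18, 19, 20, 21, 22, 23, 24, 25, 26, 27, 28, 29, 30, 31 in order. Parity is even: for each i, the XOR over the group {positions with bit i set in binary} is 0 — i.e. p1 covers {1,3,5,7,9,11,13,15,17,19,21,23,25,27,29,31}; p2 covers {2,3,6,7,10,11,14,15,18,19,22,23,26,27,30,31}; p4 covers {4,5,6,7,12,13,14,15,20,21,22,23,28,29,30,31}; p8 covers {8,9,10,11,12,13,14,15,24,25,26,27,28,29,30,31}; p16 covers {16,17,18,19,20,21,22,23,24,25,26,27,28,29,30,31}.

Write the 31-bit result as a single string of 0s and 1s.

1011110000000001001101000101101

Place data at non-parity positions: p1 p2 1 p4 1 1 0 p8 0 0 0 0 0 0 0 p16 0 0 1 1 0 1 0 0 0 1 0 1 1 0 1
p1 (pos 1,3,5,7,9,11,13,15,17,19,21,23,25,27,29,31): XOR of data positions = 1⊕1⊕0⊕0⊕0⊕0⊕0⊕0⊕1⊕0⊕0⊕0⊕0⊕1⊕1 = 1
p2 (pos 2,3,6,7,10,11,14,15,18,19,22,23,26,27,30,31): XOR of data positions = 1⊕1⊕0⊕0⊕0⊕0⊕0⊕0⊕1⊕1⊕0⊕1⊕0⊕0⊕1 = 0
p4 (pos 4,5,6,7,12,13,14,15,20,21,22,23,28,29,30,31): XOR of data positions = 1⊕1⊕0⊕0⊕0⊕0⊕0⊕1⊕0⊕1⊕0⊕1⊕1⊕0⊕1 = 1
p8 (pos 8,9,10,11,12,13,14,15,24,25,26,27,28,29,30,31): XOR of data positions = 0⊕0⊕0⊕0⊕0⊕0⊕0⊕0⊕0⊕1⊕0⊕1⊕1⊕0⊕1 = 0
p16 (pos 16,17,18,19,20,21,22,23,24,25,26,27,28,29,30,31): XOR of data positions = 0⊕0⊕1⊕1⊕0⊕1⊕0⊕0⊕0⊕1⊕0⊕1⊕1⊕0⊕1 = 1
Codeword: 1011110000000001001101000101101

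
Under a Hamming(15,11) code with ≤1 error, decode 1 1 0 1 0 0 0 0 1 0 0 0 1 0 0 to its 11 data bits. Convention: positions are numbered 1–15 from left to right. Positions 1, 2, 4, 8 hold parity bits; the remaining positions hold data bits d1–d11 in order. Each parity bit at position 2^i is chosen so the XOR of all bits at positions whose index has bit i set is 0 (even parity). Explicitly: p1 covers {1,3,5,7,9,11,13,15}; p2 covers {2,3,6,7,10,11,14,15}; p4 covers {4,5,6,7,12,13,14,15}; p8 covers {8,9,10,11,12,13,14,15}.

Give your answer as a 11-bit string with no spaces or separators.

10001000100

s1 (pos 1,3,5,7,9,11,13,15): 1⊕0⊕0⊕0⊕1⊕0⊕1⊕0 = 1
s2 (pos 2,3,6,7,10,11,14,15): 1⊕0⊕0⊕0⊕0⊕0⊕0⊕0 = 1
s4 (pos 4,5,6,7,12,13,14,15): 1⊕0⊕0⊕0⊕0⊕1⊕0⊕0 = 0
s8 (pos 8,9,10,11,12,13,14,15): 0⊕1⊕0⊕0⊕0⊕1⊕0⊕0 = 0
Syndrome s8…s1 = 0011 → error at position 3.
Flip position 3: 110100001000100 → 111100001000100
Read data bits from positions 3,5,6,7,9,10,11,12,13,14,15: 10001000100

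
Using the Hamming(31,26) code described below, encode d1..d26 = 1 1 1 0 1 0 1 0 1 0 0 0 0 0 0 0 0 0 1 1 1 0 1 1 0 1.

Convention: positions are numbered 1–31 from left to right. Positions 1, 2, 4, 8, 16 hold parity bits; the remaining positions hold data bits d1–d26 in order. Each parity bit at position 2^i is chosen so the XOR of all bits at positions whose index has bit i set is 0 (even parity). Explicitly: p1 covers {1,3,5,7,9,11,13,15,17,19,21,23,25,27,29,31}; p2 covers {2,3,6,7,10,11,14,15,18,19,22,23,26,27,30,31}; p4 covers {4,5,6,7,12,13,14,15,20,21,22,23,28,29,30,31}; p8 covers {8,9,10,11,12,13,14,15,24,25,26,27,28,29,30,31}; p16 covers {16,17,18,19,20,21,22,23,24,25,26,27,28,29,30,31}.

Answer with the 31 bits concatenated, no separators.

Place data at non-parity positions: p1 p2 1 p4 1 1 0 p8 1 0 1 0 1 0 0 p16 0 0 0 0 0 0 0 1 1 1 0 1 1 0 1
p1 (pos 1,3,5,7,9,11,13,15,17,19,21,23,25,27,29,31): XOR of data positions = 1⊕1⊕0⊕1⊕1⊕1⊕0⊕0⊕0⊕0⊕0⊕1⊕0⊕1⊕1 = 0
p2 (pos 2,3,6,7,10,11,14,15,18,19,22,23,26,27,30,31): XOR of data positions = 1⊕1⊕0⊕0⊕1⊕0⊕0⊕0⊕0⊕0⊕0⊕1⊕0⊕0⊕1 = 1
p4 (pos 4,5,6,7,12,13,14,15,20,21,22,23,28,29,30,31): XOR of data positions = 1⊕1⊕0⊕0⊕1⊕0⊕0⊕0⊕0⊕0⊕0⊕1⊕1⊕0⊕1 = 0
p8 (pos 8,9,10,11,12,13,14,15,24,25,26,27,28,29,30,31): XOR of data positions = 1⊕0⊕1⊕0⊕1⊕0⊕0⊕1⊕1⊕1⊕0⊕1⊕1⊕0⊕1 = 1
p16 (pos 16,17,18,19,20,21,22,23,24,25,26,27,28,29,30,31): XOR of data positions = 0⊕0⊕0⊕0⊕0⊕0⊕0⊕1⊕1⊕1⊕0⊕1⊕1⊕0⊕1 = 0
Codeword: 0110110110101000000000011101101

0110110110101000000000011101101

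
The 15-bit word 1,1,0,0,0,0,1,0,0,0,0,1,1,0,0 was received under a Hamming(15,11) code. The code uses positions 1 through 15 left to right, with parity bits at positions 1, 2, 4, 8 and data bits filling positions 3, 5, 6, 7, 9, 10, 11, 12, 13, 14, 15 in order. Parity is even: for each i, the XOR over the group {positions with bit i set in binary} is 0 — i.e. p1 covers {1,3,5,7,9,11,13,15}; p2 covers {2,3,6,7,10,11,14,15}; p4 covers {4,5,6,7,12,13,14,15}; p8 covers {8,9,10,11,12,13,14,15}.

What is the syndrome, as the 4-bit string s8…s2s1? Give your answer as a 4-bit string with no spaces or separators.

s1 (pos 1,3,5,7,9,11,13,15): 1⊕0⊕0⊕1⊕0⊕0⊕1⊕0 = 1
s2 (pos 2,3,6,7,10,11,14,15): 1⊕0⊕0⊕1⊕0⊕0⊕0⊕0 = 0
s4 (pos 4,5,6,7,12,13,14,15): 0⊕0⊕0⊕1⊕1⊕1⊕0⊕0 = 1
s8 (pos 8,9,10,11,12,13,14,15): 0⊕0⊕0⊕0⊕1⊕1⊕0⊕0 = 0
Syndrome s8…s1 = 0101 → error at position 5.

0101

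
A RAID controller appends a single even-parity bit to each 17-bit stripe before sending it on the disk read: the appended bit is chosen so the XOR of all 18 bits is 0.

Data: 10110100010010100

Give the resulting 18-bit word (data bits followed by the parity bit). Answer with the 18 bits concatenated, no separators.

101101000100101001

XOR of the 17 data bits: 1⊕0⊕1⊕1⊕0⊕1⊕0⊕0⊕0⊕1⊕0⊕0⊕1⊕0⊕1⊕0⊕0 = 1
Parity bit = 1 (so all 18 bits XOR to 0).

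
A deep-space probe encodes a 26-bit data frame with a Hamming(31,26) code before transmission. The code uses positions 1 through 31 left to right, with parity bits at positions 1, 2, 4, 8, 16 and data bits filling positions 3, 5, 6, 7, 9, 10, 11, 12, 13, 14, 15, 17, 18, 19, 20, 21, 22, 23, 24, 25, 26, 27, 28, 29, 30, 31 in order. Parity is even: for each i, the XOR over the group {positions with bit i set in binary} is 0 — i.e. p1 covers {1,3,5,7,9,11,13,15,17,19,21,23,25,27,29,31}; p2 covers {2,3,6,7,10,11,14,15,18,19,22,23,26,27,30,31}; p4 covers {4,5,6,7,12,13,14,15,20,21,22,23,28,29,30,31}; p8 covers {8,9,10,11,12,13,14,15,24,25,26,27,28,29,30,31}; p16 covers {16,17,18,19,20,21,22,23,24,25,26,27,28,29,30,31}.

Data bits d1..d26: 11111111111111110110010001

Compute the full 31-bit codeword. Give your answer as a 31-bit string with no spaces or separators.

Place data at non-parity positions: p1 p2 1 p4 1 1 1 p8 1 1 1 1 1 1 1 p16 1 1 1 1 1 0 1 1 0 0 1 0 0 0 1
p1 (pos 1,3,5,7,9,11,13,15,17,19,21,23,25,27,29,31): XOR of data positions = 1⊕1⊕1⊕1⊕1⊕1⊕1⊕1⊕1⊕1⊕1⊕0⊕1⊕0⊕1 = 1
p2 (pos 2,3,6,7,10,11,14,15,18,19,22,23,26,27,30,31): XOR of data positions = 1⊕1⊕1⊕1⊕1⊕1⊕1⊕1⊕1⊕0⊕1⊕0⊕1⊕0⊕1 = 0
p4 (pos 4,5,6,7,12,13,14,15,20,21,22,23,28,29,30,31): XOR of data positions = 1⊕1⊕1⊕1⊕1⊕1⊕1⊕1⊕1⊕0⊕1⊕0⊕0⊕0⊕1 = 1
p8 (pos 8,9,10,11,12,13,14,15,24,25,26,27,28,29,30,31): XOR of data positions = 1⊕1⊕1⊕1⊕1⊕1⊕1⊕1⊕0⊕0⊕1⊕0⊕0⊕0⊕1 = 0
p16 (pos 16,17,18,19,20,21,22,23,24,25,26,27,28,29,30,31): XOR of data positions = 1⊕1⊕1⊕1⊕1⊕0⊕1⊕1⊕0⊕0⊕1⊕0⊕0⊕0⊕1 = 1
Codeword: 1011111011111111111110110010001

1011111011111111111110110010001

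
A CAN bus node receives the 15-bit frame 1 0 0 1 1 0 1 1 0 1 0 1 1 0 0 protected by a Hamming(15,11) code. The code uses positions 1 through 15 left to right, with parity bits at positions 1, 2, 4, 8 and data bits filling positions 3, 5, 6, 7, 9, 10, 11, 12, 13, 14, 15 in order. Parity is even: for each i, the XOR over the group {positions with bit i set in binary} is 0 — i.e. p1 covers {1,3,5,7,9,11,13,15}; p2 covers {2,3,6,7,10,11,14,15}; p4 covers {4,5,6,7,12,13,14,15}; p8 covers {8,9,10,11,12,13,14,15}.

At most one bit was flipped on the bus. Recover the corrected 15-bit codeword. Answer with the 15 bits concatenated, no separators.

100010110101100

s1 (pos 1,3,5,7,9,11,13,15): 1⊕0⊕1⊕1⊕0⊕0⊕1⊕0 = 0
s2 (pos 2,3,6,7,10,11,14,15): 0⊕0⊕0⊕1⊕1⊕0⊕0⊕0 = 0
s4 (pos 4,5,6,7,12,13,14,15): 1⊕1⊕0⊕1⊕1⊕1⊕0⊕0 = 1
s8 (pos 8,9,10,11,12,13,14,15): 1⊕0⊕1⊕0⊕1⊕1⊕0⊕0 = 0
Syndrome s8…s1 = 0100 → error at position 4.
Flip position 4: 100110110101100 → 100010110101100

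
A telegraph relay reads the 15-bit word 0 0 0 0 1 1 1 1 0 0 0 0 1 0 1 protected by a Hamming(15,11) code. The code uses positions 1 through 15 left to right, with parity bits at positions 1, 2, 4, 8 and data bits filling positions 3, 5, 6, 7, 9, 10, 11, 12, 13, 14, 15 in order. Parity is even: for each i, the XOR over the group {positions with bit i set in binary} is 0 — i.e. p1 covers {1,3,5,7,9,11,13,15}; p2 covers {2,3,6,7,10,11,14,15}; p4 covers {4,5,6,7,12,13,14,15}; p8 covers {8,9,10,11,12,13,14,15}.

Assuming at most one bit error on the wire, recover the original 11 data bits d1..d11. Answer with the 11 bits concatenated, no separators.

s1 (pos 1,3,5,7,9,11,13,15): 0⊕0⊕1⊕1⊕0⊕0⊕1⊕1 = 0
s2 (pos 2,3,6,7,10,11,14,15): 0⊕0⊕1⊕1⊕0⊕0⊕0⊕1 = 1
s4 (pos 4,5,6,7,12,13,14,15): 0⊕1⊕1⊕1⊕0⊕1⊕0⊕1 = 1
s8 (pos 8,9,10,11,12,13,14,15): 1⊕0⊕0⊕0⊕0⊕1⊕0⊕1 = 1
Syndrome s8…s1 = 1110 → error at position 14.
Flip position 14: 000011110000101 → 000011110000111
Read data bits from positions 3,5,6,7,9,10,11,12,13,14,15: 01110000111

01110000111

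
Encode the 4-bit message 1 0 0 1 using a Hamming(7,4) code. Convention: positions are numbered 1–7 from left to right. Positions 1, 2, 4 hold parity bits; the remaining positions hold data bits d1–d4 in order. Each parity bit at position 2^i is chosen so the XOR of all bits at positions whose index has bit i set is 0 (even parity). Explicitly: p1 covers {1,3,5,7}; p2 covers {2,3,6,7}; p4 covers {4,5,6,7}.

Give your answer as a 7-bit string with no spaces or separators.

0011001

Place data at non-parity positions: p1 p2 1 p4 0 0 1
p1 (pos 1,3,5,7): XOR of data positions = 1⊕0⊕1 = 0
p2 (pos 2,3,6,7): XOR of data positions = 1⊕0⊕1 = 0
p4 (pos 4,5,6,7): XOR of data positions = 0⊕0⊕1 = 1
Codeword: 0011001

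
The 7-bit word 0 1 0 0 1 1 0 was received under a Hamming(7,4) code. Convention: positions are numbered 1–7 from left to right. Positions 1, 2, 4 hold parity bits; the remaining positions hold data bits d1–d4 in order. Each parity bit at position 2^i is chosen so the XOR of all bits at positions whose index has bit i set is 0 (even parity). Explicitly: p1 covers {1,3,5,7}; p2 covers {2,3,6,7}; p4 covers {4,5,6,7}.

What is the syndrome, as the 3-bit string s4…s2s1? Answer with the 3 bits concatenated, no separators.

001

s1 (pos 1,3,5,7): 0⊕0⊕1⊕0 = 1
s2 (pos 2,3,6,7): 1⊕0⊕1⊕0 = 0
s4 (pos 4,5,6,7): 0⊕1⊕1⊕0 = 0
Syndrome s4…s1 = 001 → error at position 1.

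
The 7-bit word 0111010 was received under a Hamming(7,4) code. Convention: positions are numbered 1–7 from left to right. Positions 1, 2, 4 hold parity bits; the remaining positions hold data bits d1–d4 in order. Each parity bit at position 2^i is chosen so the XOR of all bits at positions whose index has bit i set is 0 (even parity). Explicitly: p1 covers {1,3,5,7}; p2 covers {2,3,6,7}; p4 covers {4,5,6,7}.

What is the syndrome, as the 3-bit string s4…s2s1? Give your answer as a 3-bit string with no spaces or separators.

s1 (pos 1,3,5,7): 0⊕1⊕0⊕0 = 1
s2 (pos 2,3,6,7): 1⊕1⊕1⊕0 = 1
s4 (pos 4,5,6,7): 1⊕0⊕1⊕0 = 0
Syndrome s4…s1 = 011 → error at position 3.

011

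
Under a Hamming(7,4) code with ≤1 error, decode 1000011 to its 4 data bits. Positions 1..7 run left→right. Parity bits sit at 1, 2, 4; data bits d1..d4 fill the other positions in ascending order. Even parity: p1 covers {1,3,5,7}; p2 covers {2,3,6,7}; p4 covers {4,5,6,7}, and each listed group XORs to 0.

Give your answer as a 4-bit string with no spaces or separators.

0011

s1 (pos 1,3,5,7): 1⊕0⊕0⊕1 = 0
s2 (pos 2,3,6,7): 0⊕0⊕1⊕1 = 0
s4 (pos 4,5,6,7): 0⊕0⊕1⊕1 = 0
Syndrome s4…s1 = 000 → no error.
Read data bits from positions 3,5,6,7: 0011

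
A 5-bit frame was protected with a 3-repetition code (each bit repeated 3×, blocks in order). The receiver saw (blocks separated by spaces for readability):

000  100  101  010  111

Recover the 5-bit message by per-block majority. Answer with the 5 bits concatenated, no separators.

Block 1 (000): 0 ones → 0
Block 2 (100): 1 one → 0
Block 3 (101): 2 ones → 1
Block 4 (010): 1 one → 0
Block 5 (111): 3 ones → 1

00101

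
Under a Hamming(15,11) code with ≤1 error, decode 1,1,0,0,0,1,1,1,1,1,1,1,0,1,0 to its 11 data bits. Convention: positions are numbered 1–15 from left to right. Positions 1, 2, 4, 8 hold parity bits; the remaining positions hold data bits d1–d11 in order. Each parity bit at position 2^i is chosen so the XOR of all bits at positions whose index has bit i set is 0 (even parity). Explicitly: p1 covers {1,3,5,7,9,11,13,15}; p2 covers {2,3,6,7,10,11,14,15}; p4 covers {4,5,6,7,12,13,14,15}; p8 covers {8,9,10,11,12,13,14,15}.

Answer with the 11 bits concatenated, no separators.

00111111010

s1 (pos 1,3,5,7,9,11,13,15): 1⊕0⊕0⊕1⊕1⊕1⊕0⊕0 = 0
s2 (pos 2,3,6,7,10,11,14,15): 1⊕0⊕1⊕1⊕1⊕1⊕1⊕0 = 0
s4 (pos 4,5,6,7,12,13,14,15): 0⊕0⊕1⊕1⊕1⊕0⊕1⊕0 = 0
s8 (pos 8,9,10,11,12,13,14,15): 1⊕1⊕1⊕1⊕1⊕0⊕1⊕0 = 0
Syndrome s8…s1 = 0000 → no error.
Read data bits from positions 3,5,6,7,9,10,11,12,13,14,15: 00111111010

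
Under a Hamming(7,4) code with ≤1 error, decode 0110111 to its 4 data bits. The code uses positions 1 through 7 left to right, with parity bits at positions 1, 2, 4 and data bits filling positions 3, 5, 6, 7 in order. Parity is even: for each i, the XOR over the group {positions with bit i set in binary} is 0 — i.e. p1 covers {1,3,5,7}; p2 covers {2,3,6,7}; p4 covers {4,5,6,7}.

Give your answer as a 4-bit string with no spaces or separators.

s1 (pos 1,3,5,7): 0⊕1⊕1⊕1 = 1
s2 (pos 2,3,6,7): 1⊕1⊕1⊕1 = 0
s4 (pos 4,5,6,7): 0⊕1⊕1⊕1 = 1
Syndrome s4…s1 = 101 → error at position 5.
Flip position 5: 0110111 → 0110011
Read data bits from positions 3,5,6,7: 1011

1011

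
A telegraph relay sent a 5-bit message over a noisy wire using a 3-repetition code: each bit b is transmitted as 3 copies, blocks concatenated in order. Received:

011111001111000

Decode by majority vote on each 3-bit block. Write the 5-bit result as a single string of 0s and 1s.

Block 1 (011): 2 ones → 1
Block 2 (111): 3 ones → 1
Block 3 (001): 1 one → 0
Block 4 (111): 3 ones → 1
Block 5 (000): 0 ones → 0

11010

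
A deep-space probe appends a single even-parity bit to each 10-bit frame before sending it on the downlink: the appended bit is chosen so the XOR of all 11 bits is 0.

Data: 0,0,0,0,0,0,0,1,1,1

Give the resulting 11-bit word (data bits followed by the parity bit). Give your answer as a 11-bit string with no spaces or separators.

XOR of the 10 data bits: 0⊕0⊕0⊕0⊕0⊕0⊕0⊕1⊕1⊕1 = 1
Parity bit = 1 (so all 11 bits XOR to 0).

00000001111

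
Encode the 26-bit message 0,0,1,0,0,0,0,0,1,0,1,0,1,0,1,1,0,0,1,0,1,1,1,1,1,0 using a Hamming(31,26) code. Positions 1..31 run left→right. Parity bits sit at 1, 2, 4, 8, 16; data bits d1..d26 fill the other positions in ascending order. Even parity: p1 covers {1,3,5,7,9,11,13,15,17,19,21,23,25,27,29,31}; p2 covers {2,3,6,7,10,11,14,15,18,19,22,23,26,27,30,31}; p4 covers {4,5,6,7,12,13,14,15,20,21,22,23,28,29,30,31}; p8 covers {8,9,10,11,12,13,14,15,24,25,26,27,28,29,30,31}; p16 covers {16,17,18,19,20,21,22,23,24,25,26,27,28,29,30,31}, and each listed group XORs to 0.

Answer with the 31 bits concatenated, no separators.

Place data at non-parity positions: p1 p2 0 p4 0 1 0 p8 0 0 0 0 1 0 1 p16 0 1 0 1 1 0 0 1 0 1 1 1 1 1 0
p1 (pos 1,3,5,7,9,11,13,15,17,19,21,23,25,27,29,31): XOR of data positions = 0⊕0⊕0⊕0⊕0⊕1⊕1⊕0⊕0⊕1⊕0⊕0⊕1⊕1⊕0 = 1
p2 (pos 2,3,6,7,10,11,14,15,18,19,22,23,26,27,30,31): XOR of data positions = 0⊕1⊕0⊕0⊕0⊕0⊕1⊕1⊕0⊕0⊕0⊕1⊕1⊕1⊕0 = 0
p4 (pos 4,5,6,7,12,13,14,15,20,21,22,23,28,29,30,31): XOR of data positions = 0⊕1⊕0⊕0⊕1⊕0⊕1⊕1⊕1⊕0⊕0⊕1⊕1⊕1⊕0 = 0
p8 (pos 8,9,10,11,12,13,14,15,24,25,26,27,28,29,30,31): XOR of data positions = 0⊕0⊕0⊕0⊕1⊕0⊕1⊕1⊕0⊕1⊕1⊕1⊕1⊕1⊕0 = 0
p16 (pos 16,17,18,19,20,21,22,23,24,25,26,27,28,29,30,31): XOR of data positions = 0⊕1⊕0⊕1⊕1⊕0⊕0⊕1⊕0⊕1⊕1⊕1⊕1⊕1⊕0 = 1
Codeword: 1000010000001011010110010111110

1000010000001011010110010111110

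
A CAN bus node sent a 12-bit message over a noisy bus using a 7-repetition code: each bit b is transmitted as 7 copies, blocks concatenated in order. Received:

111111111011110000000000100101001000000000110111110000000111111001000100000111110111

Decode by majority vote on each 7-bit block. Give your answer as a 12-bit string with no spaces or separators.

Block 1 (1111111): 7 ones → 1
Block 2 (1101111): 6 ones → 1
Block 3 (0000000): 0 ones → 0
Block 4 (0001001): 2 ones → 0
Block 5 (0100100): 2 ones → 0
Block 6 (0000000): 0 ones → 0
Block 7 (1101111): 6 ones → 1
Block 8 (1000000): 1 one → 0
Block 9 (0111111): 6 ones → 1
Block 10 (0010001): 2 ones → 0
Block 11 (0000011): 2 ones → 0
Block 12 (1110111): 6 ones → 1

110000101001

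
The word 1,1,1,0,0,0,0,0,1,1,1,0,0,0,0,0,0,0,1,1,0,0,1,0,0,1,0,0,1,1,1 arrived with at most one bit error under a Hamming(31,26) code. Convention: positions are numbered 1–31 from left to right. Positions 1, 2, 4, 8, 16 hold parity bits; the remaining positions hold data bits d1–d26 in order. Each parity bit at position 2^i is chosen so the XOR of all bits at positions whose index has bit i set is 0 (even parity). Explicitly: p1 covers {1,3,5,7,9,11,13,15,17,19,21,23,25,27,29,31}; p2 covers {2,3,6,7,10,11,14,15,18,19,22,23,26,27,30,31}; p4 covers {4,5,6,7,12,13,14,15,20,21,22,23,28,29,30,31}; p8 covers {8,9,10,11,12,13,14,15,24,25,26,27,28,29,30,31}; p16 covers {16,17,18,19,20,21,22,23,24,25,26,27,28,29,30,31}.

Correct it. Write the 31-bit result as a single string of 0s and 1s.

s1 (pos 1,3,5,7,9,11,13,15,17,19,21,23,25,27,29,31): 1⊕1⊕0⊕0⊕1⊕1⊕0⊕0⊕0⊕1⊕0⊕1⊕0⊕0⊕1⊕1 = 0
s2 (pos 2,3,6,7,10,11,14,15,18,19,22,23,26,27,30,31): 1⊕1⊕0⊕0⊕1⊕1⊕0⊕0⊕0⊕1⊕0⊕1⊕1⊕0⊕1⊕1 = 1
s4 (pos 4,5,6,7,12,13,14,15,20,21,22,23,28,29,30,31): 0⊕0⊕0⊕0⊕0⊕0⊕0⊕0⊕1⊕0⊕0⊕1⊕0⊕1⊕1⊕1 = 1
s8 (pos 8,9,10,11,12,13,14,15,24,25,26,27,28,29,30,31): 0⊕1⊕1⊕1⊕0⊕0⊕0⊕0⊕0⊕0⊕1⊕0⊕0⊕1⊕1⊕1 = 1
s16 (pos 16,17,18,19,20,21,22,23,24,25,26,27,28,29,30,31): 0⊕0⊕0⊕1⊕1⊕0⊕0⊕1⊕0⊕0⊕1⊕0⊕0⊕1⊕1⊕1 = 1
Syndrome s16…s1 = 11110 → error at position 30.
Flip position 30: 1110000011100000001100100100111 → 1110000011100000001100100100101

1110000011100000001100100100101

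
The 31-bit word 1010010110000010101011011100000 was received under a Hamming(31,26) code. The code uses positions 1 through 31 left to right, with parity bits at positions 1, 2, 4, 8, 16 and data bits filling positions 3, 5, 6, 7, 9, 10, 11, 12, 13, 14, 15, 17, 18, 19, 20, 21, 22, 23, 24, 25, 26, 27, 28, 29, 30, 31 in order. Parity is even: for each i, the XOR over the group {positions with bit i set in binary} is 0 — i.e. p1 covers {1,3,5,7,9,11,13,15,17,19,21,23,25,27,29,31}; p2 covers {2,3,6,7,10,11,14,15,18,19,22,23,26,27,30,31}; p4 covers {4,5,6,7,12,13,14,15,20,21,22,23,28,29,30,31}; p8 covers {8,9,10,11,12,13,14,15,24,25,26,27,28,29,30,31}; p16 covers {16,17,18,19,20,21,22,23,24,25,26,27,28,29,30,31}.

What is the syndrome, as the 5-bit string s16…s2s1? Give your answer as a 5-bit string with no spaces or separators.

s1 (pos 1,3,5,7,9,11,13,15,17,19,21,23,25,27,29,31): 1⊕1⊕0⊕0⊕1⊕0⊕0⊕1⊕1⊕1⊕1⊕0⊕1⊕0⊕0⊕0 = 0
s2 (pos 2,3,6,7,10,11,14,15,18,19,22,23,26,27,30,31): 0⊕1⊕1⊕0⊕0⊕0⊕0⊕1⊕0⊕1⊕1⊕0⊕1⊕0⊕0⊕0 = 0
s4 (pos 4,5,6,7,12,13,14,15,20,21,22,23,28,29,30,31): 0⊕0⊕1⊕0⊕0⊕0⊕0⊕1⊕0⊕1⊕1⊕0⊕0⊕0⊕0⊕0 = 0
s8 (pos 8,9,10,11,12,13,14,15,24,25,26,27,28,29,30,31): 1⊕1⊕0⊕0⊕0⊕0⊕0⊕1⊕1⊕1⊕1⊕0⊕0⊕0⊕0⊕0 = 0
s16 (pos 16,17,18,19,20,21,22,23,24,25,26,27,28,29,30,31): 0⊕1⊕0⊕1⊕0⊕1⊕1⊕0⊕1⊕1⊕1⊕0⊕0⊕0⊕0⊕0 = 1
Syndrome s16…s1 = 10000 → error at position 16.

10000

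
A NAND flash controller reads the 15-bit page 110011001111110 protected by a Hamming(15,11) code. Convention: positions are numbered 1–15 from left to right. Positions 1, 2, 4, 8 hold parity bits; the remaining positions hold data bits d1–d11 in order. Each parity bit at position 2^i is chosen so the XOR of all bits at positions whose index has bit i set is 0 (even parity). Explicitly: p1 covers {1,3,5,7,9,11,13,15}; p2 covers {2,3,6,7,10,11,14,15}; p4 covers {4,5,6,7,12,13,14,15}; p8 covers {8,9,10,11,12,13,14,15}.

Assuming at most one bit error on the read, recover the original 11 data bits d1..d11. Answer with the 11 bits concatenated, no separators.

s1 (pos 1,3,5,7,9,11,13,15): 1⊕0⊕1⊕0⊕1⊕1⊕1⊕0 = 1
s2 (pos 2,3,6,7,10,11,14,15): 1⊕0⊕1⊕0⊕1⊕1⊕1⊕0 = 1
s4 (pos 4,5,6,7,12,13,14,15): 0⊕1⊕1⊕0⊕1⊕1⊕1⊕0 = 1
s8 (pos 8,9,10,11,12,13,14,15): 0⊕1⊕1⊕1⊕1⊕1⊕1⊕0 = 0
Syndrome s8…s1 = 0111 → error at position 7.
Flip position 7: 110011001111110 → 110011101111110
Read data bits from positions 3,5,6,7,9,10,11,12,13,14,15: 01111111110

01111111110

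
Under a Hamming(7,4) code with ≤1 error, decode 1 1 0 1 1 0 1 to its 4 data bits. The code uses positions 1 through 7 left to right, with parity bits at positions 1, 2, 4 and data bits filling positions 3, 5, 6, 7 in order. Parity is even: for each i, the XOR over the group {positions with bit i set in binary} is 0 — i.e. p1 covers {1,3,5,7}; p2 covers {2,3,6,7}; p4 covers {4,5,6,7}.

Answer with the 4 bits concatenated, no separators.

s1 (pos 1,3,5,7): 1⊕0⊕1⊕1 = 1
s2 (pos 2,3,6,7): 1⊕0⊕0⊕1 = 0
s4 (pos 4,5,6,7): 1⊕1⊕0⊕1 = 1
Syndrome s4…s1 = 101 → error at position 5.
Flip position 5: 1101101 → 1101001
Read data bits from positions 3,5,6,7: 0001

0001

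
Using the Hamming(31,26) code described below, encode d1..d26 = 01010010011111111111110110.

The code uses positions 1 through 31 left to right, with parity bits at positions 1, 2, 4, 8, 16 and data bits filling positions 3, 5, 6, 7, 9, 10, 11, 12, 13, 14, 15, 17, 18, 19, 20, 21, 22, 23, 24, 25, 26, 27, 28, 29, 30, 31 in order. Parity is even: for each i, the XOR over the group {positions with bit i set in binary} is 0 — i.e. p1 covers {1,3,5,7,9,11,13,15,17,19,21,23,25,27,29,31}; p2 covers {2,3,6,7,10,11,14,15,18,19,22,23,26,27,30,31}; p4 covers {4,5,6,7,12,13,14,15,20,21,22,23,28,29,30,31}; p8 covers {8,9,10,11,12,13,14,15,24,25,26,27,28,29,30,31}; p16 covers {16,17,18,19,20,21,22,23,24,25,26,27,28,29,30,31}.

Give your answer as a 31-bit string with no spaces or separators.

1100101100100111111111111110110

Place data at non-parity positions: p1 p2 0 p4 1 0 1 p8 0 0 1 0 0 1 1 p16 1 1 1 1 1 1 1 1 1 1 1 0 1 1 0
p1 (pos 1,3,5,7,9,11,13,15,17,19,21,23,25,27,29,31): XOR of data positions = 0⊕1⊕1⊕0⊕1⊕0⊕1⊕1⊕1⊕1⊕1⊕1⊕1⊕1⊕0 = 1
p2 (pos 2,3,6,7,10,11,14,15,18,19,22,23,26,27,30,31): XOR of data positions = 0⊕0⊕1⊕0⊕1⊕1⊕1⊕1⊕1⊕1⊕1⊕1⊕1⊕1⊕0 = 1
p4 (pos 4,5,6,7,12,13,14,15,20,21,22,23,28,29,30,31): XOR of data positions = 1⊕0⊕1⊕0⊕0⊕1⊕1⊕1⊕1⊕1⊕1⊕0⊕1⊕1⊕0 = 0
p8 (pos 8,9,10,11,12,13,14,15,24,25,26,27,28,29,30,31): XOR of data positions = 0⊕0⊕1⊕0⊕0⊕1⊕1⊕1⊕1⊕1⊕1⊕0⊕1⊕1⊕0 = 1
p16 (pos 16,17,18,19,20,21,22,23,24,25,26,27,28,29,30,31): XOR of data positions = 1⊕1⊕1⊕1⊕1⊕1⊕1⊕1⊕1⊕1⊕1⊕0⊕1⊕1⊕0 = 1
Codeword: 1100101100100111111111111110110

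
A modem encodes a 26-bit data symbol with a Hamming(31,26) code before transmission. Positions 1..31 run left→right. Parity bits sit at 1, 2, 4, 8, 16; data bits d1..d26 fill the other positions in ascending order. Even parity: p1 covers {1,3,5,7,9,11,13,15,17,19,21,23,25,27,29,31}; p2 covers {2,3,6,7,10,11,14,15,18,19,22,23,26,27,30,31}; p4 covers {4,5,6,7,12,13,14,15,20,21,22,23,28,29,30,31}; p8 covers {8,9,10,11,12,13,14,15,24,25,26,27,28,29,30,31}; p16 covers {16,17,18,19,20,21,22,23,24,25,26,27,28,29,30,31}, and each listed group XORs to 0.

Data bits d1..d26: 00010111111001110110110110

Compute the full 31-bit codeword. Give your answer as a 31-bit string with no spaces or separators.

Place data at non-parity positions: p1 p2 0 p4 0 0 1 p8 0 1 1 1 1 1 1 p16 0 0 1 1 1 0 1 1 0 1 1 0 1 1 0
p1 (pos 1,3,5,7,9,11,13,15,17,19,21,23,25,27,29,31): XOR of data positions = 0⊕0⊕1⊕0⊕1⊕1⊕1⊕0⊕1⊕1⊕1⊕0⊕1⊕1⊕0 = 1
p2 (pos 2,3,6,7,10,11,14,15,18,19,22,23,26,27,30,31): XOR of data positions = 0⊕0⊕1⊕1⊕1⊕1⊕1⊕0⊕1⊕0⊕1⊕1⊕1⊕1⊕0 = 0
p4 (pos 4,5,6,7,12,13,14,15,20,21,22,23,28,29,30,31): XOR of data positions = 0⊕0⊕1⊕1⊕1⊕1⊕1⊕1⊕1⊕0⊕1⊕0⊕1⊕1⊕0 = 0
p8 (pos 8,9,10,11,12,13,14,15,24,25,26,27,28,29,30,31): XOR of data positions = 0⊕1⊕1⊕1⊕1⊕1⊕1⊕1⊕0⊕1⊕1⊕0⊕1⊕1⊕0 = 1
p16 (pos 16,17,18,19,20,21,22,23,24,25,26,27,28,29,30,31): XOR of data positions = 0⊕0⊕1⊕1⊕1⊕0⊕1⊕1⊕0⊕1⊕1⊕0⊕1⊕1⊕0 = 1
Codeword: 1000001101111111001110110110110

1000001101111111001110110110110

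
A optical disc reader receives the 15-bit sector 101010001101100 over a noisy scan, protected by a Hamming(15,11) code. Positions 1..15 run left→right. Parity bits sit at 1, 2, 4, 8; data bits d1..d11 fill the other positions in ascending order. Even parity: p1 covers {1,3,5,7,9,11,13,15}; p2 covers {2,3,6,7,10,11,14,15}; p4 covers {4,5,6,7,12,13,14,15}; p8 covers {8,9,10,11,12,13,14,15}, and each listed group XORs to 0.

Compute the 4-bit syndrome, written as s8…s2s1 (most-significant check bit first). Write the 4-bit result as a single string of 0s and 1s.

s1 (pos 1,3,5,7,9,11,13,15): 1⊕1⊕1⊕0⊕1⊕0⊕1⊕0 = 1
s2 (pos 2,3,6,7,10,11,14,15): 0⊕1⊕0⊕0⊕1⊕0⊕0⊕0 = 0
s4 (pos 4,5,6,7,12,13,14,15): 0⊕1⊕0⊕0⊕1⊕1⊕0⊕0 = 1
s8 (pos 8,9,10,11,12,13,14,15): 0⊕1⊕1⊕0⊕1⊕1⊕0⊕0 = 0
Syndrome s8…s1 = 0101 → error at position 5.

0101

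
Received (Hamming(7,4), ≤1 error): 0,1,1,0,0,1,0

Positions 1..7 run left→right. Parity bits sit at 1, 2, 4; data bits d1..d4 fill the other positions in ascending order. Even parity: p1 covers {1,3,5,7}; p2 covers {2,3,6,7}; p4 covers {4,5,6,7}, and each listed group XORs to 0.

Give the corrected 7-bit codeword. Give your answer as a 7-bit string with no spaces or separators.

0110011

s1 (pos 1,3,5,7): 0⊕1⊕0⊕0 = 1
s2 (pos 2,3,6,7): 1⊕1⊕1⊕0 = 1
s4 (pos 4,5,6,7): 0⊕0⊕1⊕0 = 1
Syndrome s4…s1 = 111 → error at position 7.
Flip position 7: 0110010 → 0110011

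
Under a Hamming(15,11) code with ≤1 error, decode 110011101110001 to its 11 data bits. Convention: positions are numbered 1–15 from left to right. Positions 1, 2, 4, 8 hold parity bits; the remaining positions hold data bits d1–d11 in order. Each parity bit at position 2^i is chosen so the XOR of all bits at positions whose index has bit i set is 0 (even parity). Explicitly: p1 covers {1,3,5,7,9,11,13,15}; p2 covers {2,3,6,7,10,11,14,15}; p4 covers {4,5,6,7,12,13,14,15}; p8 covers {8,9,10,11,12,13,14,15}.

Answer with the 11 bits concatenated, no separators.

01111110001

s1 (pos 1,3,5,7,9,11,13,15): 1⊕0⊕1⊕1⊕1⊕1⊕0⊕1 = 0
s2 (pos 2,3,6,7,10,11,14,15): 1⊕0⊕1⊕1⊕1⊕1⊕0⊕1 = 0
s4 (pos 4,5,6,7,12,13,14,15): 0⊕1⊕1⊕1⊕0⊕0⊕0⊕1 = 0
s8 (pos 8,9,10,11,12,13,14,15): 0⊕1⊕1⊕1⊕0⊕0⊕0⊕1 = 0
Syndrome s8…s1 = 0000 → no error.
Read data bits from positions 3,5,6,7,9,10,11,12,13,14,15: 01111110001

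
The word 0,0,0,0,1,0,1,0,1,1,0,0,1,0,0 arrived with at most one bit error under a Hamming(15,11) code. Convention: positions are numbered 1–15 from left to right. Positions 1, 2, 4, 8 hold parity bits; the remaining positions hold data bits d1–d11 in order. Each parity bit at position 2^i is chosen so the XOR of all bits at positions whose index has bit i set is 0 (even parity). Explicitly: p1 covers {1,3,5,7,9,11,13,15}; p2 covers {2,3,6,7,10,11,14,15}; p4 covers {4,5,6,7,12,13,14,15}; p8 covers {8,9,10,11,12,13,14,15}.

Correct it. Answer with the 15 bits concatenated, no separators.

000010101101100

s1 (pos 1,3,5,7,9,11,13,15): 0⊕0⊕1⊕1⊕1⊕0⊕1⊕0 = 0
s2 (pos 2,3,6,7,10,11,14,15): 0⊕0⊕0⊕1⊕1⊕0⊕0⊕0 = 0
s4 (pos 4,5,6,7,12,13,14,15): 0⊕1⊕0⊕1⊕0⊕1⊕0⊕0 = 1
s8 (pos 8,9,10,11,12,13,14,15): 0⊕1⊕1⊕0⊕0⊕1⊕0⊕0 = 1
Syndrome s8…s1 = 1100 → error at position 12.
Flip position 12: 000010101100100 → 000010101101100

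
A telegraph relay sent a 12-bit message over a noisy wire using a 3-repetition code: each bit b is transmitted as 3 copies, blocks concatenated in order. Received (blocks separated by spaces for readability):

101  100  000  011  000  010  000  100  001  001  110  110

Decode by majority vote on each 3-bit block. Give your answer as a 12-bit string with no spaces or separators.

100100000011

Block 1 (101): 2 ones → 1
Block 2 (100): 1 one → 0
Block 3 (000): 0 ones → 0
Block 4 (011): 2 ones → 1
Block 5 (000): 0 ones → 0
Block 6 (010): 1 one → 0
Block 7 (000): 0 ones → 0
Block 8 (100): 1 one → 0
Block 9 (001): 1 one → 0
Block 10 (001): 1 one → 0
Block 11 (110): 2 ones → 1
Block 12 (110): 2 ones → 1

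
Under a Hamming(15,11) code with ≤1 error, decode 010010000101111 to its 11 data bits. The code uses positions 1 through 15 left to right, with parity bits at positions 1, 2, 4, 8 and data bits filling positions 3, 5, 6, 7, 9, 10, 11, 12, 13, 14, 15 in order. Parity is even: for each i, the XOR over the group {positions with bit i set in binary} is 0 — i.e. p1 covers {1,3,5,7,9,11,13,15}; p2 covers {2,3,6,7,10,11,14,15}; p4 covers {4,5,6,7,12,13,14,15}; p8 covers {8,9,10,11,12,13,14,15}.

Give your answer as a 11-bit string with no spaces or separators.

s1 (pos 1,3,5,7,9,11,13,15): 0⊕0⊕1⊕0⊕0⊕0⊕1⊕1 = 1
s2 (pos 2,3,6,7,10,11,14,15): 1⊕0⊕0⊕0⊕1⊕0⊕1⊕1 = 0
s4 (pos 4,5,6,7,12,13,14,15): 0⊕1⊕0⊕0⊕1⊕1⊕1⊕1 = 1
s8 (pos 8,9,10,11,12,13,14,15): 0⊕0⊕1⊕0⊕1⊕1⊕1⊕1 = 1
Syndrome s8…s1 = 1101 → error at position 13.
Flip position 13: 010010000101111 → 010010000101011
Read data bits from positions 3,5,6,7,9,10,11,12,13,14,15: 01000101011

01000101011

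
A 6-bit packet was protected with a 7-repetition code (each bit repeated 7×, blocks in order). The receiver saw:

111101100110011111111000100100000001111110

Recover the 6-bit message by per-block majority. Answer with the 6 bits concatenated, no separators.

Block 1 (1111011): 6 ones → 1
Block 2 (0011001): 3 ones → 0
Block 3 (1111111): 7 ones → 1
Block 4 (0001001): 2 ones → 0
Block 5 (0000000): 0 ones → 0
Block 6 (1111110): 6 ones → 1

101001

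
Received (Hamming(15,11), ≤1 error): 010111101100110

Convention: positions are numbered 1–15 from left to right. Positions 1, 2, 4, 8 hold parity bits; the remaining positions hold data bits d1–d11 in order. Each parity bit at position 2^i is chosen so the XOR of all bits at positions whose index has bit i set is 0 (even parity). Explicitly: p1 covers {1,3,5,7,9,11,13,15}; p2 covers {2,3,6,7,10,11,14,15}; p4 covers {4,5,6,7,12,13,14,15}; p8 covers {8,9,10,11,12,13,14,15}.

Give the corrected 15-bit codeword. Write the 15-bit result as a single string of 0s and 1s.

s1 (pos 1,3,5,7,9,11,13,15): 0⊕0⊕1⊕1⊕1⊕0⊕1⊕0 = 0
s2 (pos 2,3,6,7,10,11,14,15): 1⊕0⊕1⊕1⊕1⊕0⊕1⊕0 = 1
s4 (pos 4,5,6,7,12,13,14,15): 1⊕1⊕1⊕1⊕0⊕1⊕1⊕0 = 0
s8 (pos 8,9,10,11,12,13,14,15): 0⊕1⊕1⊕0⊕0⊕1⊕1⊕0 = 0
Syndrome s8…s1 = 0010 → error at position 2.
Flip position 2: 010111101100110 → 000111101100110

000111101100110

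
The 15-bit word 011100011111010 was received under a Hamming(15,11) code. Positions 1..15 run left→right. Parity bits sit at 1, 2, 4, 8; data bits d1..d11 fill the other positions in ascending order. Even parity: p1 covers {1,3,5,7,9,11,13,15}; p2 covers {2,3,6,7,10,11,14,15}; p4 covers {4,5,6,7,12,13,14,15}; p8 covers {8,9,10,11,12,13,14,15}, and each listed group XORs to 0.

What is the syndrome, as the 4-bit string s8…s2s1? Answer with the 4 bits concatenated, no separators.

s1 (pos 1,3,5,7,9,11,13,15): 0⊕1⊕0⊕0⊕1⊕1⊕0⊕0 = 1
s2 (pos 2,3,6,7,10,11,14,15): 1⊕1⊕0⊕0⊕1⊕1⊕1⊕0 = 1
s4 (pos 4,5,6,7,12,13,14,15): 1⊕0⊕0⊕0⊕1⊕0⊕1⊕0 = 1
s8 (pos 8,9,10,11,12,13,14,15): 1⊕1⊕1⊕1⊕1⊕0⊕1⊕0 = 0
Syndrome s8…s1 = 0111 → error at position 7.

0111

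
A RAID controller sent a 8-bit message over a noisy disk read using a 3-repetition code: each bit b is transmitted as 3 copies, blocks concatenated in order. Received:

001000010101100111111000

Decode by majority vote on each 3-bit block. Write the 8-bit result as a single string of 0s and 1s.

00010110

Block 1 (001): 1 one → 0
Block 2 (000): 0 ones → 0
Block 3 (010): 1 one → 0
Block 4 (101): 2 ones → 1
Block 5 (100): 1 one → 0
Block 6 (111): 3 ones → 1
Block 7 (111): 3 ones → 1
Block 8 (000): 0 ones → 0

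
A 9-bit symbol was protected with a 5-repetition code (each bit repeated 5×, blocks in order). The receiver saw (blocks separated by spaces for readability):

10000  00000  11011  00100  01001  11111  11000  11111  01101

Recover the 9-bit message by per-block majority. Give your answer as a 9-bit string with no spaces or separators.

Block 1 (10000): 1 one → 0
Block 2 (00000): 0 ones → 0
Block 3 (11011): 4 ones → 1
Block 4 (00100): 1 one → 0
Block 5 (01001): 2 ones → 0
Block 6 (11111): 5 ones → 1
Block 7 (11000): 2 ones → 0
Block 8 (11111): 5 ones → 1
Block 9 (01101): 3 ones → 1

001001011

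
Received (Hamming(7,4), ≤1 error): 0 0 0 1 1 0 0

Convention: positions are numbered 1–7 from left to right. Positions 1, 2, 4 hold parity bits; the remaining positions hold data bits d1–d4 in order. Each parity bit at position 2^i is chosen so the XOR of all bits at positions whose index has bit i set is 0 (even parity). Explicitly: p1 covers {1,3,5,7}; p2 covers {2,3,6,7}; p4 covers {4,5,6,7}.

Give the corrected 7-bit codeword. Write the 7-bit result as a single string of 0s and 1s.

1001100

s1 (pos 1,3,5,7): 0⊕0⊕1⊕0 = 1
s2 (pos 2,3,6,7): 0⊕0⊕0⊕0 = 0
s4 (pos 4,5,6,7): 1⊕1⊕0⊕0 = 0
Syndrome s4…s1 = 001 → error at position 1.
Flip position 1: 0001100 → 1001100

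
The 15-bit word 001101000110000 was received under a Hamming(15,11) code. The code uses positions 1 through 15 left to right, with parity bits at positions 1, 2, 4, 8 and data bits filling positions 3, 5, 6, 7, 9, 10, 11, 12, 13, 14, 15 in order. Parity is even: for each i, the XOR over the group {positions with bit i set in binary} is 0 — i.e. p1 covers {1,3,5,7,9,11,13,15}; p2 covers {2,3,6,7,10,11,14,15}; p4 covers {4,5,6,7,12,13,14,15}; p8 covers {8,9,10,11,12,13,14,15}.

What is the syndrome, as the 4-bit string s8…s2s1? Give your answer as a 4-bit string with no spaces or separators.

s1 (pos 1,3,5,7,9,11,13,15): 0⊕1⊕0⊕0⊕0⊕1⊕0⊕0 = 0
s2 (pos 2,3,6,7,10,11,14,15): 0⊕1⊕1⊕0⊕1⊕1⊕0⊕0 = 0
s4 (pos 4,5,6,7,12,13,14,15): 1⊕0⊕1⊕0⊕0⊕0⊕0⊕0 = 0
s8 (pos 8,9,10,11,12,13,14,15): 0⊕0⊕1⊕1⊕0⊕0⊕0⊕0 = 0
Syndrome s8…s1 = 0000 → no error.

0000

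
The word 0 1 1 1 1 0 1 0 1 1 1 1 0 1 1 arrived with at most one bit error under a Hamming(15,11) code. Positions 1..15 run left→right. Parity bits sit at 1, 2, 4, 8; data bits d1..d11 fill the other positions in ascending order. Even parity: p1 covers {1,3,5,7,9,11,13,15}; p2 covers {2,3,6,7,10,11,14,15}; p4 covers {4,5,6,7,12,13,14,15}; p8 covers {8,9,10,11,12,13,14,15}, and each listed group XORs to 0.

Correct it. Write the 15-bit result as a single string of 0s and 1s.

001110101111011

s1 (pos 1,3,5,7,9,11,13,15): 0⊕1⊕1⊕1⊕1⊕1⊕0⊕1 = 0
s2 (pos 2,3,6,7,10,11,14,15): 1⊕1⊕0⊕1⊕1⊕1⊕1⊕1 = 1
s4 (pos 4,5,6,7,12,13,14,15): 1⊕1⊕0⊕1⊕1⊕0⊕1⊕1 = 0
s8 (pos 8,9,10,11,12,13,14,15): 0⊕1⊕1⊕1⊕1⊕0⊕1⊕1 = 0
Syndrome s8…s1 = 0010 → error at position 2.
Flip position 2: 011110101111011 → 001110101111011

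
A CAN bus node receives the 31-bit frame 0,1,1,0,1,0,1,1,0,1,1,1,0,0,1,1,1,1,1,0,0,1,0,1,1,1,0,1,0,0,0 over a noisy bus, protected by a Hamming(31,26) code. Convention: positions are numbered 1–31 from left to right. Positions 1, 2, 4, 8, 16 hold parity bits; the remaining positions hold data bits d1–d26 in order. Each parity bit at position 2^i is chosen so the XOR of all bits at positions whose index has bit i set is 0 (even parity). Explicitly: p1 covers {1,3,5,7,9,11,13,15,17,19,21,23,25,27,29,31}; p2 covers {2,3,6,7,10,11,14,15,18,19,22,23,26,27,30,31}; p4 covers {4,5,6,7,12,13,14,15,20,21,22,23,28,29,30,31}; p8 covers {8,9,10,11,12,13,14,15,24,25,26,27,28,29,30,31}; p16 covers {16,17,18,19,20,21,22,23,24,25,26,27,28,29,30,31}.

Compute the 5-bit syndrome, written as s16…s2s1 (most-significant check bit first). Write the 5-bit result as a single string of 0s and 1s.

s1 (pos 1,3,5,7,9,11,13,15,17,19,21,23,25,27,29,31): 0⊕1⊕1⊕1⊕0⊕1⊕0⊕1⊕1⊕1⊕0⊕0⊕1⊕0⊕0⊕0 = 0
s2 (pos 2,3,6,7,10,11,14,15,18,19,22,23,26,27,30,31): 1⊕1⊕0⊕1⊕1⊕1⊕0⊕1⊕1⊕1⊕1⊕0⊕1⊕0⊕0⊕0 = 0
s4 (pos 4,5,6,7,12,13,14,15,20,21,22,23,28,29,30,31): 0⊕1⊕0⊕1⊕1⊕0⊕0⊕1⊕0⊕0⊕1⊕0⊕1⊕0⊕0⊕0 = 0
s8 (pos 8,9,10,11,12,13,14,15,24,25,26,27,28,29,30,31): 1⊕0⊕1⊕1⊕1⊕0⊕0⊕1⊕1⊕1⊕1⊕0⊕1⊕0⊕0⊕0 = 1
s16 (pos 16,17,18,19,20,21,22,23,24,25,26,27,28,29,30,31): 1⊕1⊕1⊕1⊕0⊕0⊕1⊕0⊕1⊕1⊕1⊕0⊕1⊕0⊕0⊕0 = 1
Syndrome s16…s1 = 11000 → error at position 24.

11000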